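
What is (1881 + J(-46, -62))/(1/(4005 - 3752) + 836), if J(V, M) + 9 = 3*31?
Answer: 165715/70503 ≈ 2.3505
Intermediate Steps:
J(V, M) = 84 (J(V, M) = -9 + 3*31 = -9 + 93 = 84)
(1881 + J(-46, -62))/(1/(4005 - 3752) + 836) = (1881 + 84)/(1/(4005 - 3752) + 836) = 1965/(1/253 + 836) = 1965/(211509/253) = 1965*(253/211509) = 165715/70503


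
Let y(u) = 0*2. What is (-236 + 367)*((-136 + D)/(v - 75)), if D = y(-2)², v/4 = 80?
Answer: -17816/245 ≈ -72.718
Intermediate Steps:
y(u) = 0
v = 320 (v = 4*80 = 320)
D = 0 (D = 0² = 0)
(-236 + 367)*((-136 + D)/(v - 75)) = (-236 + 367)*((-136 + 0)/(320 - 75)) = 131*(-136/245) = -17816/245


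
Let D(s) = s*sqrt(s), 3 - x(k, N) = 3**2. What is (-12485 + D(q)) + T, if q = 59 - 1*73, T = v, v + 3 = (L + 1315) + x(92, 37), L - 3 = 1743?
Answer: -9433 - 14*I*sqrt(14) ≈ -9433.0 - 52.383*I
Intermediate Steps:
x(k, N) = -6 (x(k, N) = 3 - 1*3**2 = 3 - 1*9 = 3 - 9 = -6)
L = 1746 (L = 3 + 1743 = 1746)
v = 3052 (v = -3 + ((1746 + 1315) - 6) = -3 + (3061 - 6) = -3 + 3055 = 3052)
T = 3052
q = -14 (q = 59 - 73 = -14)
D(s) = s**(3/2)
(-12485 + D(q)) + T = (-12485 + (-14)**(3/2)) + 3052 = (-12485 - 14*I*sqrt(14)) + 3052 = -9433 - 14*I*sqrt(14)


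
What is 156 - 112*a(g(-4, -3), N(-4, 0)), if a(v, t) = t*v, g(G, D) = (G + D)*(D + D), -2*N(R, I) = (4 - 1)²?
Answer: 21324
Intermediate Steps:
N(R, I) = -9/2 (N(R, I) = -(4 - 1)²/2 = -½*3² = -½*9 = -9/2)
g(G, D) = 2*D*(D + G) (g(G, D) = (D + G)*(2*D) = 2*D*(D + G))
156 - 112*a(g(-4, -3), N(-4, 0)) = 156 - (-504)*2*(-3)*(-3 - 4) = 156 - (-504)*2*(-3)*(-7) = 156 - (-504)*42 = 156 - 112*(-189) = 156 + 21168 = 21324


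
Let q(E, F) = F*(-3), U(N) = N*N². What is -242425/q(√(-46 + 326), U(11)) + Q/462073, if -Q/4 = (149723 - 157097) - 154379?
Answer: 114601565941/1845057489 ≈ 62.113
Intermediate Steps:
Q = 647012 (Q = -4*((149723 - 157097) - 154379) = -4*(-7374 - 154379) = -4*(-161753) = 647012)
U(N) = N³
q(E, F) = -3*F
-242425/q(√(-46 + 326), U(11)) + Q/462073 = -242425/((-3*11³)) + 647012/462073 = -242425/((-3*1331)) + 647012*(1/462073) = -242425/(-3993) + 647012/462073 = -242425*(-1/3993) + 647012/462073 = 242425/3993 + 647012/462073 = 114601565941/1845057489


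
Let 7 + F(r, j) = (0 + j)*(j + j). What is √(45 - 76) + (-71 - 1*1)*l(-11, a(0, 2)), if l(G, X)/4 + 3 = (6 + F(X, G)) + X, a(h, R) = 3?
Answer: -69408 + I*√31 ≈ -69408.0 + 5.5678*I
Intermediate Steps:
F(r, j) = -7 + 2*j² (F(r, j) = -7 + (0 + j)*(j + j) = -7 + j*(2*j) = -7 + 2*j²)
l(G, X) = -16 + 4*X + 8*G² (l(G, X) = -12 + 4*((6 + (-7 + 2*G²)) + X) = -12 + 4*((-1 + 2*G²) + X) = -12 + 4*(-1 + X + 2*G²) = -12 + (-4 + 4*X + 8*G²) = -16 + 4*X + 8*G²)
√(45 - 76) + (-71 - 1*1)*l(-11, a(0, 2)) = √(45 - 76) + (-71 - 1*1)*(-16 + 4*3 + 8*(-11)²) = √(-31) + (-71 - 1)*(-16 + 12 + 8*121) = I*√31 - 72*(-16 + 12 + 968) = I*√31 - 72*964 = I*√31 - 69408 = -69408 + I*√31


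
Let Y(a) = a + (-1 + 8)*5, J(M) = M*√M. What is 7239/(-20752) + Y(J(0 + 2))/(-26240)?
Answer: -2383471/6806656 - √2/13120 ≈ -0.35028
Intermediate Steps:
J(M) = M^(3/2)
Y(a) = 35 + a (Y(a) = a + 7*5 = a + 35 = 35 + a)
7239/(-20752) + Y(J(0 + 2))/(-26240) = 7239/(-20752) + (35 + (0 + 2)^(3/2))/(-26240) = 7239*(-1/20752) + (35 + 2^(3/2))*(-1/26240) = -7239/20752 + (35 + 2*√2)*(-1/26240) = -7239/20752 + (-7/5248 - √2/13120) = -2383471/6806656 - √2/13120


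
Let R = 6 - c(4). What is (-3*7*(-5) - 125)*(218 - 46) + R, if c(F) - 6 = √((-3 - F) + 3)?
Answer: -3440 - 2*I ≈ -3440.0 - 2.0*I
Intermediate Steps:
c(F) = 6 + √(-F) (c(F) = 6 + √((-3 - F) + 3) = 6 + √(-F))
R = -2*I (R = 6 - (6 + √(-1*4)) = 6 - (6 + √(-4)) = 6 - (6 + 2*I) = 6 + (-6 - 2*I) = -2*I ≈ -2.0*I)
(-3*7*(-5) - 125)*(218 - 46) + R = (-3*7*(-5) - 125)*(218 - 46) - 2*I = (-21*(-5) - 125)*172 - 2*I = (105 - 125)*172 - 2*I = -20*172 - 2*I = -3440 - 2*I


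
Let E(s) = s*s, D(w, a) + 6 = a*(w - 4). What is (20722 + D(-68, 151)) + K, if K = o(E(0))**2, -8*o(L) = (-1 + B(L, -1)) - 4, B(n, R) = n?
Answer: 630041/64 ≈ 9844.4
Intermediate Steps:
D(w, a) = -6 + a*(-4 + w) (D(w, a) = -6 + a*(w - 4) = -6 + a*(-4 + w))
E(s) = s**2
o(L) = 5/8 - L/8 (o(L) = -((-1 + L) - 4)/8 = -(-5 + L)/8 = 5/8 - L/8)
K = 25/64 (K = (5/8 - 1/8*0**2)**2 = (5/8 - 1/8*0)**2 = (5/8 + 0)**2 = (5/8)**2 = 25/64 ≈ 0.39063)
(20722 + D(-68, 151)) + K = (20722 + (-6 - 4*151 + 151*(-68))) + 25/64 = (20722 + (-6 - 604 - 10268)) + 25/64 = (20722 - 10878) + 25/64 = 9844 + 25/64 = 630041/64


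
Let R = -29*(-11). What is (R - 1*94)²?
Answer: 50625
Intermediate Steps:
R = 319
(R - 1*94)² = (319 - 1*94)² = (319 - 94)² = 225² = 50625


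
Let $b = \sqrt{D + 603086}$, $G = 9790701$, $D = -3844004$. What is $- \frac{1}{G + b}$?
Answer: $\frac{i}{3 \left(\sqrt{360102} - 3263567 i\right)} \approx -1.0214 \cdot 10^{-7} + 1.878 \cdot 10^{-11} i$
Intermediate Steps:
$b = 3 i \sqrt{360102}$ ($b = \sqrt{-3844004 + 603086} = \sqrt{-3240918} = 3 i \sqrt{360102} \approx 1800.3 i$)
$- \frac{1}{G + b} = - \frac{1}{9790701 + 3 i \sqrt{360102}}$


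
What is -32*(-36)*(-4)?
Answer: -4608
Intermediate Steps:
-32*(-36)*(-4) = 1152*(-4) = -4608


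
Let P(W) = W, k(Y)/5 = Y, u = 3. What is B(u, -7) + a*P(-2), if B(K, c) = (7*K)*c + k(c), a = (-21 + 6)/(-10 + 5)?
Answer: -188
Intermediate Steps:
k(Y) = 5*Y
a = 3 (a = -15/(-5) = -15*(-⅕) = 3)
B(K, c) = 5*c + 7*K*c (B(K, c) = (7*K)*c + 5*c = 7*K*c + 5*c = 5*c + 7*K*c)
B(u, -7) + a*P(-2) = -7*(5 + 7*3) + 3*(-2) = -7*(5 + 21) - 6 = -7*26 - 6 = -182 - 6 = -188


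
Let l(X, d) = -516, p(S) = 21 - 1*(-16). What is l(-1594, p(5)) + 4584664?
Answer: 4584148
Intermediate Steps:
p(S) = 37 (p(S) = 21 + 16 = 37)
l(-1594, p(5)) + 4584664 = -516 + 4584664 = 4584148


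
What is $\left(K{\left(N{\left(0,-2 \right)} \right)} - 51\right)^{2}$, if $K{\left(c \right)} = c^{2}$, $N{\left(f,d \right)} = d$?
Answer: $2209$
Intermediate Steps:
$\left(K{\left(N{\left(0,-2 \right)} \right)} - 51\right)^{2} = \left(\left(-2\right)^{2} - 51\right)^{2} = \left(4 - 51\right)^{2} = \left(-47\right)^{2} = 2209$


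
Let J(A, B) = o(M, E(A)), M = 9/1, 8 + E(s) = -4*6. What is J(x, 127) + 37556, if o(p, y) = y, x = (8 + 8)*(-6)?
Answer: 37524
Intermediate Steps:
x = -96 (x = 16*(-6) = -96)
E(s) = -32 (E(s) = -8 - 4*6 = -8 - 24 = -32)
M = 9 (M = 9*1 = 9)
J(A, B) = -32
J(x, 127) + 37556 = -32 + 37556 = 37524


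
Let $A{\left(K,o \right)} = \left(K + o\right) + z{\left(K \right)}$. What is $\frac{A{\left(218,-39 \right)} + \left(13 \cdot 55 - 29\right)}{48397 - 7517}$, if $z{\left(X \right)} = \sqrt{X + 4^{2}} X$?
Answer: $\frac{173}{8176} + \frac{327 \sqrt{26}}{20440} \approx 0.10273$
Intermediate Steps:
$z{\left(X \right)} = X \sqrt{16 + X}$ ($z{\left(X \right)} = \sqrt{X + 16} X = \sqrt{16 + X} X = X \sqrt{16 + X}$)
$A{\left(K,o \right)} = K + o + K \sqrt{16 + K}$ ($A{\left(K,o \right)} = \left(K + o\right) + K \sqrt{16 + K} = K + o + K \sqrt{16 + K}$)
$\frac{A{\left(218,-39 \right)} + \left(13 \cdot 55 - 29\right)}{48397 - 7517} = \frac{\left(218 - 39 + 218 \sqrt{16 + 218}\right) + \left(13 \cdot 55 - 29\right)}{48397 - 7517} = \frac{\left(218 - 39 + 218 \sqrt{234}\right) + \left(715 - 29\right)}{40880} = \left(\left(218 - 39 + 218 \cdot 3 \sqrt{26}\right) + 686\right) \frac{1}{40880} = \left(\left(218 - 39 + 654 \sqrt{26}\right) + 686\right) \frac{1}{40880} = \left(\left(179 + 654 \sqrt{26}\right) + 686\right) \frac{1}{40880} = \left(865 + 654 \sqrt{26}\right) \frac{1}{40880} = \frac{173}{8176} + \frac{327 \sqrt{26}}{20440}$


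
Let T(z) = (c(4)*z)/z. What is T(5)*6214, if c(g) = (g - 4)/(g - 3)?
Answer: 0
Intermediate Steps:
c(g) = (-4 + g)/(-3 + g)
T(z) = 0 (T(z) = (((-4 + 4)/(-3 + 4))*z)/z = ((0/1)*z)/z = ((1*0)*z)/z = (0*z)/z = 0/z = 0)
T(5)*6214 = 0*6214 = 0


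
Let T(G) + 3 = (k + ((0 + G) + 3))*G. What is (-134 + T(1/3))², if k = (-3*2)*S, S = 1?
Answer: 1540081/81 ≈ 19013.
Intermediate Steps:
k = -6 (k = -3*2*1 = -6*1 = -6)
T(G) = -3 + G*(-3 + G) (T(G) = -3 + (-6 + ((0 + G) + 3))*G = -3 + (-6 + (G + 3))*G = -3 + (-6 + (3 + G))*G = -3 + (-3 + G)*G = -3 + G*(-3 + G))
(-134 + T(1/3))² = (-134 + (-3 + (1/3)² - 3/3))² = (-134 + (-3 + (⅓)² - 3*⅓))² = (-134 + (-3 + ⅑ - 1))² = (-134 - 35/9)² = (-1241/9)² = 1540081/81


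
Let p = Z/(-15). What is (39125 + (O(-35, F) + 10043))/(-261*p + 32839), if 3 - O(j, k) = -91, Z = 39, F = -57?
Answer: 123155/83794 ≈ 1.4697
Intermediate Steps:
O(j, k) = 94 (O(j, k) = 3 - 1*(-91) = 3 + 91 = 94)
p = -13/5 (p = 39/(-15) = 39*(-1/15) = -13/5 ≈ -2.6000)
(39125 + (O(-35, F) + 10043))/(-261*p + 32839) = (39125 + (94 + 10043))/(-261*(-13/5) + 32839) = (39125 + 10137)/(3393/5 + 32839) = 49262/(167588/5) = 49262*(5/167588) = 123155/83794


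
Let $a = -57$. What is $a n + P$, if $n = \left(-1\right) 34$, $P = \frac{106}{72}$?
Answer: $\frac{69821}{36} \approx 1939.5$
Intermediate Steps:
$P = \frac{53}{36}$ ($P = 106 \cdot \frac{1}{72} = \frac{53}{36} \approx 1.4722$)
$n = -34$
$a n + P = \left(-57\right) \left(-34\right) + \frac{53}{36} = 1938 + \frac{53}{36} = \frac{69821}{36}$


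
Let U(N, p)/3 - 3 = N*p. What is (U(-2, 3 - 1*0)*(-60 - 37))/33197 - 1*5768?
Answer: -191479423/33197 ≈ -5768.0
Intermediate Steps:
U(N, p) = 9 + 3*N*p (U(N, p) = 9 + 3*(N*p) = 9 + 3*N*p)
(U(-2, 3 - 1*0)*(-60 - 37))/33197 - 1*5768 = ((9 + 3*(-2)*(3 - 1*0))*(-60 - 37))/33197 - 1*5768 = ((9 + 3*(-2)*(3 + 0))*(-97))*(1/33197) - 5768 = ((9 + 3*(-2)*3)*(-97))*(1/33197) - 5768 = ((9 - 18)*(-97))*(1/33197) - 5768 = -9*(-97)*(1/33197) - 5768 = 873*(1/33197) - 5768 = 873/33197 - 5768 = -191479423/33197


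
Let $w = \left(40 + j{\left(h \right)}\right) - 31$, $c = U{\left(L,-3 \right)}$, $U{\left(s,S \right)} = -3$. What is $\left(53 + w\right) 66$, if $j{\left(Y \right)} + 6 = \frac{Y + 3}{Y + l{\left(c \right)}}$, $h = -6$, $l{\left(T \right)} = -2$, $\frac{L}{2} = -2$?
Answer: $\frac{14883}{4} \approx 3720.8$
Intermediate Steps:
$L = -4$ ($L = 2 \left(-2\right) = -4$)
$c = -3$
$j{\left(Y \right)} = -6 + \frac{3 + Y}{-2 + Y}$ ($j{\left(Y \right)} = -6 + \frac{Y + 3}{Y - 2} = -6 + \frac{3 + Y}{-2 + Y}$)
$w = \frac{27}{8}$ ($w = \left(40 + \frac{5 \left(3 - -6\right)}{-2 - 6}\right) - 31 = \left(40 + \frac{5 \left(3 + 6\right)}{-8}\right) - 31 = \left(40 + 5 \left(- \frac{1}{8}\right) 9\right) - 31 = \left(40 - \frac{45}{8}\right) - 31 = \frac{275}{8} - 31 = \frac{27}{8} \approx 3.375$)
$\left(53 + w\right) 66 = \left(53 + \frac{27}{8}\right) 66 = \frac{451}{8} \cdot 66 = \frac{14883}{4}$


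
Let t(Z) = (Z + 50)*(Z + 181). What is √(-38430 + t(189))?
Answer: 100*√5 ≈ 223.61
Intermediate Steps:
t(Z) = (50 + Z)*(181 + Z)
√(-38430 + t(189)) = √(-38430 + (9050 + 189² + 231*189)) = √(-38430 + (9050 + 35721 + 43659)) = √(-38430 + 88430) = √50000 = 100*√5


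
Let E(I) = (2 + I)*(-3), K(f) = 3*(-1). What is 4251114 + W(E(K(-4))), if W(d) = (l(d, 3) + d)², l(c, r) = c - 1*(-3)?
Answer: 4251195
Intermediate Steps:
K(f) = -3
l(c, r) = 3 + c (l(c, r) = c + 3 = 3 + c)
E(I) = -6 - 3*I
W(d) = (3 + 2*d)² (W(d) = ((3 + d) + d)² = (3 + 2*d)²)
4251114 + W(E(K(-4))) = 4251114 + (3 + 2*(-6 - 3*(-3)))² = 4251114 + (3 + 2*(-6 + 9))² = 4251114 + (3 + 2*3)² = 4251114 + (3 + 6)² = 4251114 + 9² = 4251114 + 81 = 4251195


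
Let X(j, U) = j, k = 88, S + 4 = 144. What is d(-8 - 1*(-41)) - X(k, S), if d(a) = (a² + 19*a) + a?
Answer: 1661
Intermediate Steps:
S = 140 (S = -4 + 144 = 140)
d(a) = a² + 20*a
d(-8 - 1*(-41)) - X(k, S) = (-8 - 1*(-41))*(20 + (-8 - 1*(-41))) - 1*88 = (-8 + 41)*(20 + (-8 + 41)) - 88 = 33*(20 + 33) - 88 = 33*53 - 88 = 1749 - 88 = 1661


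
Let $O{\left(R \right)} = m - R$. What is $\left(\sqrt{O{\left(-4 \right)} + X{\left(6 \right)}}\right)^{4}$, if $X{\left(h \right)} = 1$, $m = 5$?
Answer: $100$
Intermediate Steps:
$O{\left(R \right)} = 5 - R$
$\left(\sqrt{O{\left(-4 \right)} + X{\left(6 \right)}}\right)^{4} = \left(\sqrt{\left(5 - -4\right) + 1}\right)^{4} = \left(\sqrt{\left(5 + 4\right) + 1}\right)^{4} = \left(\sqrt{9 + 1}\right)^{4} = \left(\sqrt{10}\right)^{4} = 100$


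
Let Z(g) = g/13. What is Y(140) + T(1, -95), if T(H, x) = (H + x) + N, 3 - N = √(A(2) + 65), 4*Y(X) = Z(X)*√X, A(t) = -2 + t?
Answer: -91 - √65 + 70*√35/13 ≈ -67.206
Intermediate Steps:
Z(g) = g/13 (Z(g) = g*(1/13) = g/13)
Y(X) = X^(3/2)/52 (Y(X) = ((X/13)*√X)/4 = (X^(3/2)/13)/4 = X^(3/2)/52)
N = 3 - √65 (N = 3 - √((-2 + 2) + 65) = 3 - √(0 + 65) = 3 - √65 ≈ -5.0623)
T(H, x) = 3 + H + x - √65 (T(H, x) = (H + x) + (3 - √65) = 3 + H + x - √65)
Y(140) + T(1, -95) = 140^(3/2)/52 + (3 + 1 - 95 - √65) = (280*√35)/52 + (-91 - √65) = 70*√35/13 + (-91 - √65) = -91 - √65 + 70*√35/13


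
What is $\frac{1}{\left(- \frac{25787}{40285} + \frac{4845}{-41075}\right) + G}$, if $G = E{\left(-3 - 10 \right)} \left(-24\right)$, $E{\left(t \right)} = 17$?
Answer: $- \frac{66188255}{27054983314} \approx -0.0024464$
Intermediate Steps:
$G = -408$ ($G = 17 \left(-24\right) = -408$)
$\frac{1}{\left(- \frac{25787}{40285} + \frac{4845}{-41075}\right) + G} = \frac{1}{\left(- \frac{25787}{40285} + \frac{4845}{-41075}\right) - 408} = \frac{1}{\left(\left(-25787\right) \frac{1}{40285} + 4845 \left(- \frac{1}{41075}\right)\right) - 408} = \frac{1}{\left(- \frac{25787}{40285} - \frac{969}{8215}\right) - 408} = \frac{1}{- \frac{50175274}{66188255} - 408} = \frac{1}{- \frac{27054983314}{66188255}} = - \frac{66188255}{27054983314}$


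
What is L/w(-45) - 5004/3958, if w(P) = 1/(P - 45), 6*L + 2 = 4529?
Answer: -134386497/1979 ≈ -67906.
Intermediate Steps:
L = 1509/2 (L = -⅓ + (⅙)*4529 = -⅓ + 4529/6 = 1509/2 ≈ 754.50)
w(P) = 1/(-45 + P)
L/w(-45) - 5004/3958 = 1509/(2*(1/(-45 - 45))) - 5004/3958 = 1509/(2*(1/(-90))) - 5004*1/3958 = 1509/(2*(-1/90)) - 2502/1979 = (1509/2)*(-90) - 2502/1979 = -67905 - 2502/1979 = -134386497/1979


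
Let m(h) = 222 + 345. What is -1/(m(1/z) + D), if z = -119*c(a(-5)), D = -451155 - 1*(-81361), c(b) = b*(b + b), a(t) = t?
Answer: 1/369227 ≈ 2.7084e-6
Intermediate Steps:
c(b) = 2*b**2 (c(b) = b*(2*b) = 2*b**2)
D = -369794 (D = -451155 + 81361 = -369794)
z = -5950 (z = -238*(-5)**2 = -238*25 = -119*50 = -5950)
m(h) = 567
-1/(m(1/z) + D) = -1/(567 - 369794) = -1/(-369227) = -1*(-1/369227) = 1/369227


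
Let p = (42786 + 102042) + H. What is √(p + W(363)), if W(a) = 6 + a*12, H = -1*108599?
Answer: √40591 ≈ 201.47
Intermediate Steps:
H = -108599
p = 36229 (p = (42786 + 102042) - 108599 = 144828 - 108599 = 36229)
W(a) = 6 + 12*a
√(p + W(363)) = √(36229 + (6 + 12*363)) = √(36229 + (6 + 4356)) = √(36229 + 4362) = √40591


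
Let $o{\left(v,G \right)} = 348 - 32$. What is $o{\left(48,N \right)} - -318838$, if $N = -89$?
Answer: $319154$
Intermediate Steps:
$o{\left(v,G \right)} = 316$ ($o{\left(v,G \right)} = 348 - 32 = 316$)
$o{\left(48,N \right)} - -318838 = 316 - -318838 = 316 + 318838 = 319154$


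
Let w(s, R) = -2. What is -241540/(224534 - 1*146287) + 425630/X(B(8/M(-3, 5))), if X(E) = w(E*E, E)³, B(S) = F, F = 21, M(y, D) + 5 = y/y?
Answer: -1281007805/24076 ≈ -53207.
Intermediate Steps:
M(y, D) = -4 (M(y, D) = -5 + y/y = -5 + 1 = -4)
B(S) = 21
X(E) = -8 (X(E) = (-2)³ = -8)
-241540/(224534 - 1*146287) + 425630/X(B(8/M(-3, 5))) = -241540/(224534 - 1*146287) + 425630/(-8) = -241540/(224534 - 146287) + 425630*(-⅛) = -241540/78247 - 212815/4 = -241540*1/78247 - 212815/4 = -18580/6019 - 212815/4 = -1281007805/24076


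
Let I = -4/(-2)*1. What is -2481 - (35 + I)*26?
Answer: -3443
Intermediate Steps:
I = 2 (I = -4*(-½)*1 = 2*1 = 2)
-2481 - (35 + I)*26 = -2481 - (35 + 2)*26 = -2481 - 37*26 = -2481 - 1*962 = -2481 - 962 = -3443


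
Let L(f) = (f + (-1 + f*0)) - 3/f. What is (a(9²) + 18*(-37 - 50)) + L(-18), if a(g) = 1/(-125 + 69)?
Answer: -266255/168 ≈ -1584.9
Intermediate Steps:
a(g) = -1/56 (a(g) = 1/(-56) = -1/56)
L(f) = -1 + f - 3/f (L(f) = (f + (-1 + 0)) - 3/f = (f - 1) - 3/f = (-1 + f) - 3/f = -1 + f - 3/f)
(a(9²) + 18*(-37 - 50)) + L(-18) = (-1/56 + 18*(-37 - 50)) + (-1 - 18 - 3/(-18)) = (-1/56 + 18*(-87)) + (-1 - 18 - 3*(-1/18)) = (-1/56 - 1566) + (-1 - 18 + ⅙) = -87697/56 - 113/6 = -266255/168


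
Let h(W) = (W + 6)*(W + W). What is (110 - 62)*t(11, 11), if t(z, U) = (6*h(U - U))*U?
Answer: 0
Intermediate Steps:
h(W) = 2*W*(6 + W) (h(W) = (6 + W)*(2*W) = 2*W*(6 + W))
t(z, U) = 0 (t(z, U) = (6*(2*(U - U)*(6 + (U - U))))*U = (6*(2*0*(6 + 0)))*U = (6*(2*0*6))*U = (6*0)*U = 0*U = 0)
(110 - 62)*t(11, 11) = (110 - 62)*0 = 48*0 = 0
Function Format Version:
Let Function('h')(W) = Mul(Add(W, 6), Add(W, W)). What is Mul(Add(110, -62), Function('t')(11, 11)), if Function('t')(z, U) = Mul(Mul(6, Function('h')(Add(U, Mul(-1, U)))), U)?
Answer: 0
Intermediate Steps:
Function('h')(W) = Mul(2, W, Add(6, W)) (Function('h')(W) = Mul(Add(6, W), Mul(2, W)) = Mul(2, W, Add(6, W)))
Function('t')(z, U) = 0 (Function('t')(z, U) = Mul(Mul(6, Mul(2, Add(U, Mul(-1, U)), Add(6, Add(U, Mul(-1, U))))), U) = Mul(Mul(6, Mul(2, 0, Add(6, 0))), U) = Mul(Mul(6, Mul(2, 0, 6)), U) = Mul(Mul(6, 0), U) = Mul(0, U) = 0)
Mul(Add(110, -62), Function('t')(11, 11)) = Mul(Add(110, -62), 0) = Mul(48, 0) = 0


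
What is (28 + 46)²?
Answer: 5476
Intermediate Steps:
(28 + 46)² = 74² = 5476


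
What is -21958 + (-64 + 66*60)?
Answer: -18062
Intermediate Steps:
-21958 + (-64 + 66*60) = -21958 + (-64 + 3960) = -21958 + 3896 = -18062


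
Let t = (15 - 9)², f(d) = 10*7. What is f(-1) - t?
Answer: 34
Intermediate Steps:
f(d) = 70
t = 36 (t = 6² = 36)
f(-1) - t = 70 - 1*36 = 70 - 36 = 34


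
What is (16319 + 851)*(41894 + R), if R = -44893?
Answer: -51492830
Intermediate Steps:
(16319 + 851)*(41894 + R) = (16319 + 851)*(41894 - 44893) = 17170*(-2999) = -51492830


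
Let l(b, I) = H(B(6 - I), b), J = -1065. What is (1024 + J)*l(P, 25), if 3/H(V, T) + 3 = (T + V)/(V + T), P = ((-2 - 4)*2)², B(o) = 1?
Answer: 123/2 ≈ 61.500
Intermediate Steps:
P = 144 (P = (-6*2)² = (-12)² = 144)
H(V, T) = -3/2 (H(V, T) = 3/(-3 + (T + V)/(V + T)) = 3/(-3 + (T + V)/(T + V)) = 3/(-3 + 1) = 3/(-2) = 3*(-½) = -3/2)
l(b, I) = -3/2
(1024 + J)*l(P, 25) = (1024 - 1065)*(-3/2) = -41*(-3/2) = 123/2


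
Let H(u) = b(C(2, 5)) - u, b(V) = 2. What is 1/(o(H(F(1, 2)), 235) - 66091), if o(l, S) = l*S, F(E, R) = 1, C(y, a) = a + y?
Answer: -1/65856 ≈ -1.5185e-5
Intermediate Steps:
H(u) = 2 - u
o(l, S) = S*l
1/(o(H(F(1, 2)), 235) - 66091) = 1/(235*(2 - 1*1) - 66091) = 1/(235*(2 - 1) - 66091) = 1/(235*1 - 66091) = 1/(235 - 66091) = 1/(-65856) = -1/65856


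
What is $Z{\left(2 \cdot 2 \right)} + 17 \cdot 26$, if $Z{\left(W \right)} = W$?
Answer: $446$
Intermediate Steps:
$Z{\left(2 \cdot 2 \right)} + 17 \cdot 26 = 2 \cdot 2 + 17 \cdot 26 = 4 + 442 = 446$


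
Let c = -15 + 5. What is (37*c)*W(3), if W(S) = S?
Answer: -1110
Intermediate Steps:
c = -10
(37*c)*W(3) = (37*(-10))*3 = -370*3 = -1110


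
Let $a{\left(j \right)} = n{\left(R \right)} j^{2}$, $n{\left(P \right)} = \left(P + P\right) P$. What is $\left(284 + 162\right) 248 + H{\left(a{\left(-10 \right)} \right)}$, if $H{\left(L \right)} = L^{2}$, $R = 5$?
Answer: $25110608$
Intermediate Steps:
$n{\left(P \right)} = 2 P^{2}$ ($n{\left(P \right)} = 2 P P = 2 P^{2}$)
$a{\left(j \right)} = 50 j^{2}$ ($a{\left(j \right)} = 2 \cdot 5^{2} j^{2} = 2 \cdot 25 j^{2} = 50 j^{2}$)
$\left(284 + 162\right) 248 + H{\left(a{\left(-10 \right)} \right)} = \left(284 + 162\right) 248 + \left(50 \left(-10\right)^{2}\right)^{2} = 446 \cdot 248 + \left(50 \cdot 100\right)^{2} = 110608 + 5000^{2} = 110608 + 25000000 = 25110608$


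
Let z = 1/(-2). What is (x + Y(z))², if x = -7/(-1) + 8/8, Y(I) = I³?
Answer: 3969/64 ≈ 62.016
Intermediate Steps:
z = -½ ≈ -0.50000
x = 8 (x = -7*(-1) + 8*(⅛) = 7 + 1 = 8)
(x + Y(z))² = (8 + (-½)³)² = (8 - ⅛)² = (63/8)² = 3969/64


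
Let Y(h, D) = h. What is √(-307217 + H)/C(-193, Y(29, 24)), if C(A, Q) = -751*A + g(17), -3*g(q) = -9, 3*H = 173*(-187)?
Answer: I*√2862006/434838 ≈ 0.0038905*I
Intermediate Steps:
H = -32351/3 (H = (173*(-187))/3 = (⅓)*(-32351) = -32351/3 ≈ -10784.)
g(q) = 3 (g(q) = -⅓*(-9) = 3)
C(A, Q) = 3 - 751*A (C(A, Q) = -751*A + 3 = 3 - 751*A)
√(-307217 + H)/C(-193, Y(29, 24)) = √(-307217 - 32351/3)/(3 - 751*(-193)) = √(-954002/3)/(3 + 144943) = (I*√2862006/3)/144946 = (I*√2862006/3)*(1/144946) = I*√2862006/434838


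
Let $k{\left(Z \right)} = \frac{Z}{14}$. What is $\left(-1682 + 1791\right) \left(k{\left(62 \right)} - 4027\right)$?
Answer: $- \frac{3069222}{7} \approx -4.3846 \cdot 10^{5}$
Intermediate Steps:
$k{\left(Z \right)} = \frac{Z}{14}$ ($k{\left(Z \right)} = Z \frac{1}{14} = \frac{Z}{14}$)
$\left(-1682 + 1791\right) \left(k{\left(62 \right)} - 4027\right) = \left(-1682 + 1791\right) \left(\frac{1}{14} \cdot 62 - 4027\right) = 109 \left(\frac{31}{7} - 4027\right) = 109 \left(- \frac{28158}{7}\right) = - \frac{3069222}{7}$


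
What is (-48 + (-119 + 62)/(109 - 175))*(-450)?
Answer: 233325/11 ≈ 21211.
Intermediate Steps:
(-48 + (-119 + 62)/(109 - 175))*(-450) = (-48 - 57/(-66))*(-450) = (-48 - 57*(-1/66))*(-450) = (-48 + 19/22)*(-450) = -1037/22*(-450) = 233325/11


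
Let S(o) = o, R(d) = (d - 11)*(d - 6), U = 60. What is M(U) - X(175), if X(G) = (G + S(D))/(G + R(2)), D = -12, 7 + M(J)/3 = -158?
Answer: -104608/211 ≈ -495.77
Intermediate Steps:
M(J) = -495 (M(J) = -21 + 3*(-158) = -21 - 474 = -495)
R(d) = (-11 + d)*(-6 + d)
X(G) = (-12 + G)/(36 + G) (X(G) = (G - 12)/(G + (66 + 2**2 - 17*2)) = (-12 + G)/(G + (66 + 4 - 34)) = (-12 + G)/(G + 36) = (-12 + G)/(36 + G))
M(U) - X(175) = -495 - (-12 + 175)/(36 + 175) = -495 - 163/211 = -104608/211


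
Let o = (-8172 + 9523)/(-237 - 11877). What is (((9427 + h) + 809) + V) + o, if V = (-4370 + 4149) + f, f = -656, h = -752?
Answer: 104263847/12114 ≈ 8606.9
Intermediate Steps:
o = -1351/12114 (o = 1351/(-12114) = 1351*(-1/12114) = -1351/12114 ≈ -0.11152)
V = -877 (V = (-4370 + 4149) - 656 = -221 - 656 = -877)
(((9427 + h) + 809) + V) + o = (((9427 - 752) + 809) - 877) - 1351/12114 = ((8675 + 809) - 877) - 1351/12114 = (9484 - 877) - 1351/12114 = 8607 - 1351/12114 = 104263847/12114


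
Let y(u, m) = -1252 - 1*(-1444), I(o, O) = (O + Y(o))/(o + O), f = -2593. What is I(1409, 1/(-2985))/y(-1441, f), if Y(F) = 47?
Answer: 70147/403762944 ≈ 0.00017373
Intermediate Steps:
I(o, O) = (47 + O)/(O + o) (I(o, O) = (O + 47)/(o + O) = (47 + O)/(O + o))
y(u, m) = 192 (y(u, m) = -1252 + 1444 = 192)
I(1409, 1/(-2985))/y(-1441, f) = ((47 + 1/(-2985))/(1/(-2985) + 1409))/192 = ((47 - 1/2985)/(-1/2985 + 1409))*(1/192) = ((140294/2985)/(4205864/2985))*(1/192) = ((2985/4205864)*(140294/2985))*(1/192) = (70147/2102932)*(1/192) = 70147/403762944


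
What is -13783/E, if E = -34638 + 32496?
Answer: 1969/306 ≈ 6.4346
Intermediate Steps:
E = -2142
-13783/E = -13783/(-2142) = -13783*(-1/2142) = 1969/306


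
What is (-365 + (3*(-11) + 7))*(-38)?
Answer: 14858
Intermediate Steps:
(-365 + (3*(-11) + 7))*(-38) = (-365 + (-33 + 7))*(-38) = (-365 - 26)*(-38) = -391*(-38) = 14858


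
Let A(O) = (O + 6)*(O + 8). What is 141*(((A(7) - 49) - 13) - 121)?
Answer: 1692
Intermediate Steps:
A(O) = (6 + O)*(8 + O)
141*(((A(7) - 49) - 13) - 121) = 141*((((48 + 7**2 + 14*7) - 49) - 13) - 121) = 141*((((48 + 49 + 98) - 49) - 13) - 121) = 141*(((195 - 49) - 13) - 121) = 141*((146 - 13) - 121) = 141*(133 - 121) = 141*12 = 1692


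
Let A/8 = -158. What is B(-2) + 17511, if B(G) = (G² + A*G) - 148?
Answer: 19895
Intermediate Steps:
A = -1264 (A = 8*(-158) = -1264)
B(G) = -148 + G² - 1264*G (B(G) = (G² - 1264*G) - 148 = -148 + G² - 1264*G)
B(-2) + 17511 = (-148 + (-2)² - 1264*(-2)) + 17511 = (-148 + 4 + 2528) + 17511 = 2384 + 17511 = 19895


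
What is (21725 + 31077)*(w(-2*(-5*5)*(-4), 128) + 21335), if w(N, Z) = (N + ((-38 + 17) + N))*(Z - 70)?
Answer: -162788566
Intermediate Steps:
w(N, Z) = (-70 + Z)*(-21 + 2*N) (w(N, Z) = (N + (-21 + N))*(-70 + Z) = (-21 + 2*N)*(-70 + Z) = (-70 + Z)*(-21 + 2*N))
(21725 + 31077)*(w(-2*(-5*5)*(-4), 128) + 21335) = (21725 + 31077)*((1470 - (-280)*-5*5*(-4) - 21*128 + 2*(-2*(-5*5)*(-4))*128) + 21335) = 52802*((1470 - (-280)*(-25*(-4)) - 2688 + 2*(-(-50)*(-4))*128) + 21335) = 52802*((1470 - (-280)*100 - 2688 + 2*(-2*100)*128) + 21335) = 52802*((1470 - 140*(-200) - 2688 + 2*(-200)*128) + 21335) = 52802*((1470 + 28000 - 2688 - 51200) + 21335) = 52802*(-24418 + 21335) = 52802*(-3083) = -162788566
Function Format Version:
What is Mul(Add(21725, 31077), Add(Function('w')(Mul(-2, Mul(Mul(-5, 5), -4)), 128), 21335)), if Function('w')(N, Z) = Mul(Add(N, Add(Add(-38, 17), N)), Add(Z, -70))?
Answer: -162788566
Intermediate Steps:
Function('w')(N, Z) = Mul(Add(-70, Z), Add(-21, Mul(2, N))) (Function('w')(N, Z) = Mul(Add(N, Add(-21, N)), Add(-70, Z)) = Mul(Add(-21, Mul(2, N)), Add(-70, Z)) = Mul(Add(-70, Z), Add(-21, Mul(2, N))))
Mul(Add(21725, 31077), Add(Function('w')(Mul(-2, Mul(Mul(-5, 5), -4)), 128), 21335)) = Mul(Add(21725, 31077), Add(Add(1470, Mul(-140, Mul(-2, Mul(Mul(-5, 5), -4))), Mul(-21, 128), Mul(2, Mul(-2, Mul(Mul(-5, 5), -4)), 128)), 21335)) = Mul(52802, Add(Add(1470, Mul(-140, Mul(-2, Mul(-25, -4))), -2688, Mul(2, Mul(-2, Mul(-25, -4)), 128)), 21335)) = Mul(52802, Add(Add(1470, Mul(-140, Mul(-2, 100)), -2688, Mul(2, Mul(-2, 100), 128)), 21335)) = Mul(52802, Add(Add(1470, Mul(-140, -200), -2688, Mul(2, -200, 128)), 21335)) = Mul(52802, Add(Add(1470, 28000, -2688, -51200), 21335)) = Mul(52802, Add(-24418, 21335)) = Mul(52802, -3083) = -162788566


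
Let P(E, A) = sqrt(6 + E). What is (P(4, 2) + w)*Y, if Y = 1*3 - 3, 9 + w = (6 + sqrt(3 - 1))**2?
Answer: 0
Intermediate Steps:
w = -9 + (6 + sqrt(2))**2 (w = -9 + (6 + sqrt(3 - 1))**2 = -9 + (6 + sqrt(2))**2 ≈ 45.971)
Y = 0 (Y = 3 - 3 = 0)
(P(4, 2) + w)*Y = (sqrt(6 + 4) + (29 + 12*sqrt(2)))*0 = (sqrt(10) + (29 + 12*sqrt(2)))*0 = (29 + sqrt(10) + 12*sqrt(2))*0 = 0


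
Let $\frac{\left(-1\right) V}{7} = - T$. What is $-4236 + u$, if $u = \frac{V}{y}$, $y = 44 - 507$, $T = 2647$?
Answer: $- \frac{1979797}{463} \approx -4276.0$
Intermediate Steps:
$V = 18529$ ($V = - 7 \left(\left(-1\right) 2647\right) = \left(-7\right) \left(-2647\right) = 18529$)
$y = -463$ ($y = 44 - 507 = -463$)
$u = - \frac{18529}{463}$ ($u = \frac{18529}{-463} = 18529 \left(- \frac{1}{463}\right) = - \frac{18529}{463} \approx -40.019$)
$-4236 + u = -4236 - \frac{18529}{463} = - \frac{1979797}{463}$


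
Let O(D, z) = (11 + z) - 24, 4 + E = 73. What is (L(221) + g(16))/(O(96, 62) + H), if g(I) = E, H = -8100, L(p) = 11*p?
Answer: -2500/8051 ≈ -0.31052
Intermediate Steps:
E = 69 (E = -4 + 73 = 69)
O(D, z) = -13 + z
g(I) = 69
(L(221) + g(16))/(O(96, 62) + H) = (11*221 + 69)/((-13 + 62) - 8100) = (2431 + 69)/(49 - 8100) = 2500/(-8051) = 2500*(-1/8051) = -2500/8051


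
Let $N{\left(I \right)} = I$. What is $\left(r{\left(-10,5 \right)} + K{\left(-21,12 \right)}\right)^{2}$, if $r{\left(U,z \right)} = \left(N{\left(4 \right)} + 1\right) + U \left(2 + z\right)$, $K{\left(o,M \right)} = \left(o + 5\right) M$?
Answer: $66049$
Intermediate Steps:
$K{\left(o,M \right)} = M \left(5 + o\right)$ ($K{\left(o,M \right)} = \left(5 + o\right) M = M \left(5 + o\right)$)
$r{\left(U,z \right)} = 5 + U \left(2 + z\right)$ ($r{\left(U,z \right)} = \left(4 + 1\right) + U \left(2 + z\right) = 5 + U \left(2 + z\right)$)
$\left(r{\left(-10,5 \right)} + K{\left(-21,12 \right)}\right)^{2} = \left(\left(5 + 2 \left(-10\right) - 50\right) + 12 \left(5 - 21\right)\right)^{2} = \left(\left(5 - 20 - 50\right) + 12 \left(-16\right)\right)^{2} = \left(-65 - 192\right)^{2} = \left(-257\right)^{2} = 66049$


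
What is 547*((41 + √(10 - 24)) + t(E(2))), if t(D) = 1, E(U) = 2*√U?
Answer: 22974 + 547*I*√14 ≈ 22974.0 + 2046.7*I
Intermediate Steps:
547*((41 + √(10 - 24)) + t(E(2))) = 547*((41 + √(10 - 24)) + 1) = 547*((41 + √(-14)) + 1) = 547*((41 + I*√14) + 1) = 547*(42 + I*√14) = 22974 + 547*I*√14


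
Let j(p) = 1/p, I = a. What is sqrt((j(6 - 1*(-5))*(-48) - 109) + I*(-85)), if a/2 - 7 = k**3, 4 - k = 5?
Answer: I*sqrt(137137)/11 ≈ 33.665*I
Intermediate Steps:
k = -1 (k = 4 - 1*5 = 4 - 5 = -1)
a = 12 (a = 14 + 2*(-1)**3 = 14 + 2*(-1) = 14 - 2 = 12)
I = 12
sqrt((j(6 - 1*(-5))*(-48) - 109) + I*(-85)) = sqrt((-48/(6 - 1*(-5)) - 109) + 12*(-85)) = sqrt((-48/(6 + 5) - 109) - 1020) = sqrt((-48/11 - 109) - 1020) = sqrt(-1247/11 - 1020) = sqrt(-12467/11) = I*sqrt(137137)/11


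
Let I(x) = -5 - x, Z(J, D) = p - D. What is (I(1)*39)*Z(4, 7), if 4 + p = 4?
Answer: 1638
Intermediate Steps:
p = 0 (p = -4 + 4 = 0)
Z(J, D) = -D (Z(J, D) = 0 - D = -D)
(I(1)*39)*Z(4, 7) = ((-5 - 1*1)*39)*(-1*7) = ((-5 - 1)*39)*(-7) = -6*39*(-7) = -234*(-7) = 1638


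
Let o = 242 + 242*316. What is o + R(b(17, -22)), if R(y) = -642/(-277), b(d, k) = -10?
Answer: 21250420/277 ≈ 76716.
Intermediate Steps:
R(y) = 642/277 (R(y) = -642*(-1/277) = 642/277)
o = 76714 (o = 242 + 76472 = 76714)
o + R(b(17, -22)) = 76714 + 642/277 = 21250420/277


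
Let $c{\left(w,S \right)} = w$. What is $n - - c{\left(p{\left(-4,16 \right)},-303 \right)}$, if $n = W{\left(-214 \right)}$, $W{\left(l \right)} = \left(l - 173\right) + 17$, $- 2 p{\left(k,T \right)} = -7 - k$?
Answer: $- \frac{737}{2} \approx -368.5$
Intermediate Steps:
$p{\left(k,T \right)} = \frac{7}{2} + \frac{k}{2}$ ($p{\left(k,T \right)} = - \frac{-7 - k}{2} = \frac{7}{2} + \frac{k}{2}$)
$W{\left(l \right)} = -156 + l$ ($W{\left(l \right)} = \left(-173 + l\right) + 17 = -156 + l$)
$n = -370$ ($n = -156 - 214 = -370$)
$n - - c{\left(p{\left(-4,16 \right)},-303 \right)} = -370 - - (\frac{7}{2} + \frac{1}{2} \left(-4\right)) = -370 - - (\frac{7}{2} - 2) = -370 - \left(-1\right) \frac{3}{2} = -370 - - \frac{3}{2} = -370 + \frac{3}{2} = - \frac{737}{2}$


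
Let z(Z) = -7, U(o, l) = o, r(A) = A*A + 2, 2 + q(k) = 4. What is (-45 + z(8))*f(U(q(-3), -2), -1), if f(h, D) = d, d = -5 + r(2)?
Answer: -52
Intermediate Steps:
q(k) = 2 (q(k) = -2 + 4 = 2)
r(A) = 2 + A² (r(A) = A² + 2 = 2 + A²)
d = 1 (d = -5 + (2 + 2²) = -5 + (2 + 4) = -5 + 6 = 1)
f(h, D) = 1
(-45 + z(8))*f(U(q(-3), -2), -1) = (-45 - 7)*1 = -52*1 = -52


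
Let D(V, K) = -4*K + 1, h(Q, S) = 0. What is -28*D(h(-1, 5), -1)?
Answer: -140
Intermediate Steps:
D(V, K) = 1 - 4*K
-28*D(h(-1, 5), -1) = -28*(1 - 4*(-1)) = -28*(1 + 4) = -28*5 = -140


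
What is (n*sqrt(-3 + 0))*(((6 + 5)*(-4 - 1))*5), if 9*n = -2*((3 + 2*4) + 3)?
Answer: 7700*I*sqrt(3)/9 ≈ 1481.9*I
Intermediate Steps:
n = -28/9 (n = (-2*((3 + 2*4) + 3))/9 = (-2*((3 + 8) + 3))/9 = (-2*(11 + 3))/9 = (-2*14)/9 = (1/9)*(-28) = -28/9 ≈ -3.1111)
(n*sqrt(-3 + 0))*(((6 + 5)*(-4 - 1))*5) = (-28*sqrt(-3 + 0)/9)*(((6 + 5)*(-4 - 1))*5) = (-28*I*sqrt(3)/9)*((11*(-5))*5) = (-28*I*sqrt(3)/9)*(-55*5) = -28*I*sqrt(3)/9*(-275) = 7700*I*sqrt(3)/9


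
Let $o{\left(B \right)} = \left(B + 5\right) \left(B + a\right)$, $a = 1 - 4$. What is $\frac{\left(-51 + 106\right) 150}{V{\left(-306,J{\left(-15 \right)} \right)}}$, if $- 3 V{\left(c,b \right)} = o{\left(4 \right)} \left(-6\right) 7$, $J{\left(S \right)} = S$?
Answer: $\frac{1375}{21} \approx 65.476$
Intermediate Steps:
$a = -3$ ($a = 1 - 4 = -3$)
$o{\left(B \right)} = \left(-3 + B\right) \left(5 + B\right)$ ($o{\left(B \right)} = \left(B + 5\right) \left(B - 3\right) = \left(5 + B\right) \left(-3 + B\right) = \left(-3 + B\right) \left(5 + B\right)$)
$V{\left(c,b \right)} = 126$ ($V{\left(c,b \right)} = - \frac{\left(-15 + 4^{2} + 2 \cdot 4\right) \left(-6\right) 7}{3} = - \frac{\left(-15 + 16 + 8\right) \left(-6\right) 7}{3} = - \frac{9 \left(-6\right) 7}{3} = - \frac{\left(-54\right) 7}{3} = \left(- \frac{1}{3}\right) \left(-378\right) = 126$)
$\frac{\left(-51 + 106\right) 150}{V{\left(-306,J{\left(-15 \right)} \right)}} = \frac{\left(-51 + 106\right) 150}{126} = 55 \cdot 150 \cdot \frac{1}{126} = 8250 \cdot \frac{1}{126} = \frac{1375}{21}$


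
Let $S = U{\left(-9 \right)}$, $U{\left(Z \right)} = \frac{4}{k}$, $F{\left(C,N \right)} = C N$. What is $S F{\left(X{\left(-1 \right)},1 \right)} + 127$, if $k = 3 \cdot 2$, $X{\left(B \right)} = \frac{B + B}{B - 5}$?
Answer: $\frac{1145}{9} \approx 127.22$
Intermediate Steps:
$X{\left(B \right)} = \frac{2 B}{-5 + B}$
$k = 6$
$U{\left(Z \right)} = \frac{2}{3}$ ($U{\left(Z \right)} = \frac{4}{6} = 4 \cdot \frac{1}{6} = \frac{2}{3}$)
$S = \frac{2}{3} \approx 0.66667$
$S F{\left(X{\left(-1 \right)},1 \right)} + 127 = \frac{2 \cdot 2 \left(-1\right) \frac{1}{-5 - 1} \cdot 1}{3} + 127 = \frac{2 \cdot 2 \left(-1\right) \frac{1}{-6} \cdot 1}{3} + 127 = \frac{2 \cdot 2 \left(-1\right) \left(- \frac{1}{6}\right) 1}{3} + 127 = \frac{2 \cdot \frac{1}{3} \cdot 1}{3} + 127 = \frac{2}{3} \cdot \frac{1}{3} + 127 = \frac{2}{9} + 127 = \frac{1145}{9}$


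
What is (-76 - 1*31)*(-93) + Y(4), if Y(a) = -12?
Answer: 9939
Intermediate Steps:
(-76 - 1*31)*(-93) + Y(4) = (-76 - 1*31)*(-93) - 12 = (-76 - 31)*(-93) - 12 = -107*(-93) - 12 = 9951 - 12 = 9939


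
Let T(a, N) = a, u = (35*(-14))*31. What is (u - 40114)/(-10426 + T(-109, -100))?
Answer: 55304/10535 ≈ 5.2495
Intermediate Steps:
u = -15190 (u = -490*31 = -15190)
(u - 40114)/(-10426 + T(-109, -100)) = (-15190 - 40114)/(-10426 - 109) = -55304/(-10535) = -55304*(-1/10535) = 55304/10535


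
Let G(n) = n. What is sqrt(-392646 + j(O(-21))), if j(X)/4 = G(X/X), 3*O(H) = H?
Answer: I*sqrt(392642) ≈ 626.61*I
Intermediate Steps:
O(H) = H/3
j(X) = 4 (j(X) = 4*(X/X) = 4*1 = 4)
sqrt(-392646 + j(O(-21))) = sqrt(-392646 + 4) = sqrt(-392642) = I*sqrt(392642)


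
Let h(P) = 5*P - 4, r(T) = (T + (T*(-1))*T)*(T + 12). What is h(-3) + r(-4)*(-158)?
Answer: 25261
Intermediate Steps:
r(T) = (12 + T)*(T - T²) (r(T) = (T + (-T)*T)*(12 + T) = (T - T²)*(12 + T) = (12 + T)*(T - T²))
h(P) = -4 + 5*P
h(-3) + r(-4)*(-158) = (-4 + 5*(-3)) - 4*(12 - 1*(-4)² - 11*(-4))*(-158) = (-4 - 15) - 4*(12 - 1*16 + 44)*(-158) = -19 - 4*(12 - 16 + 44)*(-158) = -19 - 4*40*(-158) = -19 - 160*(-158) = -19 + 25280 = 25261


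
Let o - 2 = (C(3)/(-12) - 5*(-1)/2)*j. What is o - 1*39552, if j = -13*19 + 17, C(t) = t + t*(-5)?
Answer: -40355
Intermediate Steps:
C(t) = -4*t (C(t) = t - 5*t = -4*t)
j = -230 (j = -247 + 17 = -230)
o = -803 (o = 2 + (-4*3/(-12) - 5*(-1)/2)*(-230) = 2 + (-12*(-1/12) + 5*(½))*(-230) = 2 + (1 + 5/2)*(-230) = 2 + (7/2)*(-230) = 2 - 805 = -803)
o - 1*39552 = -803 - 1*39552 = -803 - 39552 = -40355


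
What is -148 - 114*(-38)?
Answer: 4184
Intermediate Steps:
-148 - 114*(-38) = -148 + 4332 = 4184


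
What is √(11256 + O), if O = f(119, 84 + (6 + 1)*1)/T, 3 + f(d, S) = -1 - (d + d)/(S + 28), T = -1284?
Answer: √515479990/214 ≈ 106.09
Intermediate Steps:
f(d, S) = -4 - 2*d/(28 + S) (f(d, S) = -3 + (-1 - (d + d)/(S + 28)) = -3 + (-1 - 2*d/(28 + S)) = -4 - 2*d/(28 + S))
O = 1/214 (O = (2*(-56 - 1*119 - 2*(84 + (6 + 1)*1))/(28 + (84 + (6 + 1)*1)))/(-1284) = (2*(-56 - 119 - 2*(84 + 7*1))/(28 + (84 + 7*1)))*(-1/1284) = (2*(-56 - 119 - 2*(84 + 7))/(28 + (84 + 7)))*(-1/1284) = (2*(-56 - 119 - 2*91)/(28 + 91))*(-1/1284) = (2*(-56 - 119 - 182)/119)*(-1/1284) = (2*(1/119)*(-357))*(-1/1284) = -6*(-1/1284) = 1/214 ≈ 0.0046729)
√(11256 + O) = √(11256 + 1/214) = √(2408785/214) = √515479990/214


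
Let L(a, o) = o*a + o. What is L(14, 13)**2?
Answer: 38025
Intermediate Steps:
L(a, o) = o + a*o (L(a, o) = a*o + o = o + a*o)
L(14, 13)**2 = (13*(1 + 14))**2 = (13*15)**2 = 195**2 = 38025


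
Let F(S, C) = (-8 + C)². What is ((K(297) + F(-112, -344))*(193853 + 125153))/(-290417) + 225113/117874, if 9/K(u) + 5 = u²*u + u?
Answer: -122059136793556943705271/896838502276596170 ≈ -1.3610e+5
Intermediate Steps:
K(u) = 9/(-5 + u + u³) (K(u) = 9/(-5 + (u²*u + u)) = 9/(-5 + (u³ + u)) = 9/(-5 + (u + u³)) = 9/(-5 + u + u³))
((K(297) + F(-112, -344))*(193853 + 125153))/(-290417) + 225113/117874 = ((9/(-5 + 297 + 297³) + (-8 - 344)²)*(193853 + 125153))/(-290417) + 225113/117874 = ((9/(-5 + 297 + 26198073) + (-352)²)*319006)*(-1/290417) + 225113*(1/117874) = ((9/26198365 + 123904)*319006)*(-1/290417) + 225113/117874 = ((3246082216969/26198365)*319006)*(-1/290417) + 225113/117874 = (1035519703706412814/26198365)*(-1/290417) + 225113/117874 = -1035519703706412814/7608450568205 + 225113/117874 = -122059136793556943705271/896838502276596170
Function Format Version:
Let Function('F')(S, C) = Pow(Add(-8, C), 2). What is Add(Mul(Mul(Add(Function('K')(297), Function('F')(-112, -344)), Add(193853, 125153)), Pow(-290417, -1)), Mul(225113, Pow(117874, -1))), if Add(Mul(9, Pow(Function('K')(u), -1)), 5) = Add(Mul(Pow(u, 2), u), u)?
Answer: Rational(-122059136793556943705271, 896838502276596170) ≈ -1.3610e+5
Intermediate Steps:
Function('K')(u) = Mul(9, Pow(Add(-5, u, Pow(u, 3)), -1)) (Function('K')(u) = Mul(9, Pow(Add(-5, Add(Mul(Pow(u, 2), u), u)), -1)) = Mul(9, Pow(Add(-5, Add(Pow(u, 3), u)), -1)) = Mul(9, Pow(Add(-5, Add(u, Pow(u, 3))), -1)) = Mul(9, Pow(Add(-5, u, Pow(u, 3)), -1)))
Add(Mul(Mul(Add(Function('K')(297), Function('F')(-112, -344)), Add(193853, 125153)), Pow(-290417, -1)), Mul(225113, Pow(117874, -1))) = Add(Mul(Mul(Add(Mul(9, Pow(Add(-5, 297, Pow(297, 3)), -1)), Pow(Add(-8, -344), 2)), Add(193853, 125153)), Pow(-290417, -1)), Mul(225113, Pow(117874, -1))) = Add(Mul(Mul(Add(Mul(9, Pow(Add(-5, 297, 26198073), -1)), Pow(-352, 2)), 319006), Rational(-1, 290417)), Mul(225113, Rational(1, 117874))) = Add(Mul(Mul(Add(Mul(9, Pow(26198365, -1)), 123904), 319006), Rational(-1, 290417)), Rational(225113, 117874)) = Add(Mul(Mul(Add(Mul(9, Rational(1, 26198365)), 123904), 319006), Rational(-1, 290417)), Rational(225113, 117874)) = Add(Mul(Mul(Add(Rational(9, 26198365), 123904), 319006), Rational(-1, 290417)), Rational(225113, 117874)) = Add(Mul(Mul(Rational(3246082216969, 26198365), 319006), Rational(-1, 290417)), Rational(225113, 117874)) = Add(Mul(Rational(1035519703706412814, 26198365), Rational(-1, 290417)), Rational(225113, 117874)) = Add(Rational(-1035519703706412814, 7608450568205), Rational(225113, 117874)) = Rational(-122059136793556943705271, 896838502276596170)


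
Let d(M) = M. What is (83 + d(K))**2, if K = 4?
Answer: 7569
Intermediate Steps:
(83 + d(K))**2 = (83 + 4)**2 = 87**2 = 7569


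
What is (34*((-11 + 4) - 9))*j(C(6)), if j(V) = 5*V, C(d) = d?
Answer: -16320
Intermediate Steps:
(34*((-11 + 4) - 9))*j(C(6)) = (34*((-11 + 4) - 9))*(5*6) = (34*(-7 - 9))*30 = (34*(-16))*30 = -544*30 = -16320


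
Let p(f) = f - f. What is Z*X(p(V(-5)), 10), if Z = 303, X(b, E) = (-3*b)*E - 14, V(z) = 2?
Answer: -4242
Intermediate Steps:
p(f) = 0
X(b, E) = -14 - 3*E*b (X(b, E) = -3*E*b - 14 = -14 - 3*E*b)
Z*X(p(V(-5)), 10) = 303*(-14 - 3*10*0) = 303*(-14 + 0) = 303*(-14) = -4242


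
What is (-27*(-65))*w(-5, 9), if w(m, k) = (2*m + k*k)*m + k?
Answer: -607230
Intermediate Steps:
w(m, k) = k + m*(k**2 + 2*m) (w(m, k) = (2*m + k**2)*m + k = (k**2 + 2*m)*m + k = m*(k**2 + 2*m) + k = k + m*(k**2 + 2*m))
(-27*(-65))*w(-5, 9) = (-27*(-65))*(9 + 2*(-5)**2 - 5*9**2) = 1755*(9 + 2*25 - 5*81) = 1755*(9 + 50 - 405) = 1755*(-346) = -607230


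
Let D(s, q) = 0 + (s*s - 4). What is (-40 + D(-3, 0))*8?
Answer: -280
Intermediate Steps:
D(s, q) = -4 + s² (D(s, q) = 0 + (s² - 4) = 0 + (-4 + s²) = -4 + s²)
(-40 + D(-3, 0))*8 = (-40 + (-4 + (-3)²))*8 = (-40 + (-4 + 9))*8 = (-40 + 5)*8 = -35*8 = -280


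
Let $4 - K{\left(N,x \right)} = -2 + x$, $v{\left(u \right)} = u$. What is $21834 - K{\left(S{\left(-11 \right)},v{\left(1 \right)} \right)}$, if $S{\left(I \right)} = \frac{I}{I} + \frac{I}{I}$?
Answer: $21829$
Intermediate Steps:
$S{\left(I \right)} = 2$ ($S{\left(I \right)} = 1 + 1 = 2$)
$K{\left(N,x \right)} = 6 - x$ ($K{\left(N,x \right)} = 4 - \left(-2 + x\right) = 6 - x$)
$21834 - K{\left(S{\left(-11 \right)},v{\left(1 \right)} \right)} = 21834 - \left(6 - 1\right) = 21834 - 5 = 21829$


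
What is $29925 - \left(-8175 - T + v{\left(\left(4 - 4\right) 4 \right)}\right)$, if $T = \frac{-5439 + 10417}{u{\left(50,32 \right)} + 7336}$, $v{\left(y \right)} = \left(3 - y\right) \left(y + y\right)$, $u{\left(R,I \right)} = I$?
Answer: $\frac{140362889}{3684} \approx 38101.0$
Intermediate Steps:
$v{\left(y \right)} = 2 y \left(3 - y\right)$ ($v{\left(y \right)} = \left(3 - y\right) 2 y = 2 y \left(3 - y\right)$)
$T = \frac{2489}{3684}$ ($T = \frac{-5439 + 10417}{32 + 7336} = \frac{4978}{7368} = 4978 \cdot \frac{1}{7368} = \frac{2489}{3684} \approx 0.67562$)
$29925 - \left(-8175 - T + v{\left(\left(4 - 4\right) 4 \right)}\right) = 29925 + \left(\frac{2489}{3684} - \left(-8175 + 2 \left(4 - 4\right) 4 \left(3 - \left(4 - 4\right) 4\right)\right)\right) = 29925 + \left(\frac{2489}{3684} - \left(-8175 + 2 \cdot 0 \cdot 4 \left(3 - 0 \cdot 4\right)\right)\right) = 29925 + \left(\frac{2489}{3684} - \left(-8175 + 2 \cdot 0 \left(3 - 0\right)\right)\right) = 29925 + \left(\frac{2489}{3684} - \left(-8175 + 2 \cdot 0 \left(3 + 0\right)\right)\right) = 29925 + \left(\frac{2489}{3684} - \left(-8175 + 2 \cdot 0 \cdot 3\right)\right) = 29925 + \left(\frac{2489}{3684} - \left(-8175 + 0\right)\right) = 29925 + \left(\frac{2489}{3684} - -8175\right) = 29925 + \left(\frac{2489}{3684} + 8175\right) = 29925 + \frac{30119189}{3684} = \frac{140362889}{3684}$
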